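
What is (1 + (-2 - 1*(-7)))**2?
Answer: 36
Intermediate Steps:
(1 + (-2 - 1*(-7)))**2 = (1 + (-2 + 7))**2 = (1 + 5)**2 = 6**2 = 36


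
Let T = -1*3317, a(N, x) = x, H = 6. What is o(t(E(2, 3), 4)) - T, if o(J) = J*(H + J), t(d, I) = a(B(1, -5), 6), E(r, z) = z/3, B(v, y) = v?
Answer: 3389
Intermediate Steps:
E(r, z) = z/3 (E(r, z) = z*(⅓) = z/3)
t(d, I) = 6
o(J) = J*(6 + J)
T = -3317
o(t(E(2, 3), 4)) - T = 6*(6 + 6) - 1*(-3317) = 6*12 + 3317 = 72 + 3317 = 3389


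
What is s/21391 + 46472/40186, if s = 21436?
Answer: 927754824/429809363 ≈ 2.1585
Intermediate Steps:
s/21391 + 46472/40186 = 21436/21391 + 46472/40186 = 21436*(1/21391) + 46472*(1/40186) = 21436/21391 + 23236/20093 = 927754824/429809363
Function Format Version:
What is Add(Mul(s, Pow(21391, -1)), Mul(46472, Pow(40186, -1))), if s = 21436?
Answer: Rational(927754824, 429809363) ≈ 2.1585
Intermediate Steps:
Add(Mul(s, Pow(21391, -1)), Mul(46472, Pow(40186, -1))) = Add(Mul(21436, Pow(21391, -1)), Mul(46472, Pow(40186, -1))) = Add(Mul(21436, Rational(1, 21391)), Mul(46472, Rational(1, 40186))) = Add(Rational(21436, 21391), Rational(23236, 20093)) = Rational(927754824, 429809363)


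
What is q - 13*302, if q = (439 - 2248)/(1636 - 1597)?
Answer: -51641/13 ≈ -3972.4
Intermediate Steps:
q = -603/13 (q = -1809/39 = -1809*1/39 = -603/13 ≈ -46.385)
q - 13*302 = -603/13 - 13*302 = -603/13 - 1*3926 = -603/13 - 3926 = -51641/13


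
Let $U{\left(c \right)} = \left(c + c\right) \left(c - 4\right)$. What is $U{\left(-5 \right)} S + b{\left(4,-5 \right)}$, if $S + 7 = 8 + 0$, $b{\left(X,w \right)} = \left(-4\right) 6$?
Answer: $66$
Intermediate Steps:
$b{\left(X,w \right)} = -24$
$U{\left(c \right)} = 2 c \left(-4 + c\right)$
$S = 1$ ($S = -7 + \left(8 + 0\right) = -7 + 8 = 1$)
$U{\left(-5 \right)} S + b{\left(4,-5 \right)} = 2 \left(-5\right) \left(-4 - 5\right) 1 - 24 = 2 \left(-5\right) \left(-9\right) 1 - 24 = 90 \cdot 1 - 24 = 90 - 24 = 66$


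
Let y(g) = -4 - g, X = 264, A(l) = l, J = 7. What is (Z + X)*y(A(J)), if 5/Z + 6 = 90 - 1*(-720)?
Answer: -2334871/804 ≈ -2904.1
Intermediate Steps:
Z = 5/804 (Z = 5/(-6 + (90 - 1*(-720))) = 5/(-6 + (90 + 720)) = 5/(-6 + 810) = 5/804 ≈ 0.0062189)
(Z + X)*y(A(J)) = (5/804 + 264)*(-4 - 1*7) = 212261*(-4 - 7)/804 = (212261/804)*(-11) = -2334871/804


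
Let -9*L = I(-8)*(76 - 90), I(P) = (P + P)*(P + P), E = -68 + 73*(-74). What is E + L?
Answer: -45646/9 ≈ -5071.8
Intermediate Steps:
E = -5470 (E = -68 - 5402 = -5470)
I(P) = 4*P² (I(P) = (2*P)*(2*P) = 4*P²)
L = 3584/9 (L = -4*(-8)²*(76 - 90)/9 = -4*64*(-14)/9 = -256*(-14)/9 = -⅑*(-3584) = 3584/9 ≈ 398.22)
E + L = -5470 + 3584/9 = -45646/9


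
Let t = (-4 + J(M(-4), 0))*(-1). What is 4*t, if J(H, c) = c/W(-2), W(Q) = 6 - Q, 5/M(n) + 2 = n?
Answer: 16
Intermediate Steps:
M(n) = 5/(-2 + n)
J(H, c) = c/8 (J(H, c) = c/(6 - 1*(-2)) = c/(6 + 2) = c/8)
t = 4 (t = (-4 + (⅛)*0)*(-1) = (-4 + 0)*(-1) = -4*(-1) = 4)
4*t = 4*4 = 16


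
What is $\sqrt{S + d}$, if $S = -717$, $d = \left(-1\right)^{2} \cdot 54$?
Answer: $i \sqrt{663} \approx 25.749 i$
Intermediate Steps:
$d = 54$ ($d = 1 \cdot 54 = 54$)
$\sqrt{S + d} = \sqrt{-717 + 54} = \sqrt{-663} = i \sqrt{663}$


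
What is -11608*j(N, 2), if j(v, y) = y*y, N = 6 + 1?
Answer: -46432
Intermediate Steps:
N = 7
j(v, y) = y**2
-11608*j(N, 2) = -11608*2**2 = -11608*4 = -46432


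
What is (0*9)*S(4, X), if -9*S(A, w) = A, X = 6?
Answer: 0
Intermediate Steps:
S(A, w) = -A/9
(0*9)*S(4, X) = (0*9)*(-⅑*4) = 0*(-4/9) = 0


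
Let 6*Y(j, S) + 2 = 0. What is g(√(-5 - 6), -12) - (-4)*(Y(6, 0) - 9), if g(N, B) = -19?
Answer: -169/3 ≈ -56.333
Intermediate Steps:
Y(j, S) = -⅓ (Y(j, S) = -⅓ + (⅙)*0 = -⅓ + 0 = -⅓)
g(√(-5 - 6), -12) - (-4)*(Y(6, 0) - 9) = -19 - (-4)*(-⅓ - 9) = -19 - (-4)*(-28)/3 = -19 - 1*112/3 = -19 - 112/3 = -169/3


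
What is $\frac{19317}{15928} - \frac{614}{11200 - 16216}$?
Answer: $\frac{1212203}{907896} \approx 1.3352$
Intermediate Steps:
$\frac{19317}{15928} - \frac{614}{11200 - 16216} = 19317 \cdot \frac{1}{15928} - \frac{614}{-5016} = \frac{19317}{15928} - - \frac{307}{2508} = \frac{19317}{15928} + \frac{307}{2508} = \frac{1212203}{907896}$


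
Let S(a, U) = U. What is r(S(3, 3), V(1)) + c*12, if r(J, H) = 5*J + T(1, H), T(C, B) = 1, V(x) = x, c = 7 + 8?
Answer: 196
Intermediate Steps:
c = 15
r(J, H) = 1 + 5*J (r(J, H) = 5*J + 1 = 1 + 5*J)
r(S(3, 3), V(1)) + c*12 = (1 + 5*3) + 15*12 = (1 + 15) + 180 = 16 + 180 = 196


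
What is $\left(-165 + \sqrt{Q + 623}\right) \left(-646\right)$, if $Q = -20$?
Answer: $106590 - 1938 \sqrt{67} \approx 90727.0$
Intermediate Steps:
$\left(-165 + \sqrt{Q + 623}\right) \left(-646\right) = \left(-165 + \sqrt{-20 + 623}\right) \left(-646\right) = \left(-165 + \sqrt{603}\right) \left(-646\right) = \left(-165 + 3 \sqrt{67}\right) \left(-646\right) = 106590 - 1938 \sqrt{67}$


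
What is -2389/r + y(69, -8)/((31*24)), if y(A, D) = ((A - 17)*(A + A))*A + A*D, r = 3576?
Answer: 73620149/110856 ≈ 664.11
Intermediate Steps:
y(A, D) = A*D + 2*A²*(-17 + A) (y(A, D) = ((-17 + A)*(2*A))*A + A*D = (2*A*(-17 + A))*A + A*D = 2*A²*(-17 + A) + A*D = A*D + 2*A²*(-17 + A))
-2389/r + y(69, -8)/((31*24)) = -2389/3576 + (69*(-8 - 34*69 + 2*69²))/((31*24)) = -2389*1/3576 + (69*(-8 - 2346 + 2*4761))/744 = -2389/3576 + (69*(-8 - 2346 + 9522))*(1/744) = -2389/3576 + (69*7168)*(1/744) = -2389/3576 + 494592*(1/744) = -2389/3576 + 20608/31 = 73620149/110856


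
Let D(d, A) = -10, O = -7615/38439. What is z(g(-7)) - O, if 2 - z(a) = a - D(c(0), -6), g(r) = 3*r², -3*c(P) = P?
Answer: -5950430/38439 ≈ -154.80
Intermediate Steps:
c(P) = -P/3
O = -7615/38439 (O = -7615*1/38439 = -7615/38439 ≈ -0.19811)
z(a) = -8 - a (z(a) = 2 - (a - 1*(-10)) = 2 - (a + 10) = 2 - (10 + a) = 2 + (-10 - a) = -8 - a)
z(g(-7)) - O = (-8 - 3*(-7)²) - 1*(-7615/38439) = (-8 - 3*49) + 7615/38439 = (-8 - 1*147) + 7615/38439 = (-8 - 147) + 7615/38439 = -155 + 7615/38439 = -5950430/38439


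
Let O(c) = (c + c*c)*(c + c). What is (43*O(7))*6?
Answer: 202272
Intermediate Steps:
O(c) = 2*c*(c + c**2) (O(c) = (c + c**2)*(2*c) = 2*c*(c + c**2))
(43*O(7))*6 = (43*(2*7**2*(1 + 7)))*6 = (43*(2*49*8))*6 = (43*784)*6 = 33712*6 = 202272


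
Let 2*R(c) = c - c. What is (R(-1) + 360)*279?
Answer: 100440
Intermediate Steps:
R(c) = 0 (R(c) = (c - c)/2 = (1/2)*0 = 0)
(R(-1) + 360)*279 = (0 + 360)*279 = 360*279 = 100440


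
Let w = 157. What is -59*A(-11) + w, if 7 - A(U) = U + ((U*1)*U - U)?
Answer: 6883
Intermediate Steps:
A(U) = 7 - U² (A(U) = 7 - (U + ((U*1)*U - U)) = 7 - (U + (U*U - U)) = 7 - (U + (U² - U)) = 7 - U²)
-59*A(-11) + w = -59*(7 - 1*(-11)²) + 157 = -59*(7 - 1*121) + 157 = -59*(7 - 121) + 157 = -59*(-114) + 157 = 6726 + 157 = 6883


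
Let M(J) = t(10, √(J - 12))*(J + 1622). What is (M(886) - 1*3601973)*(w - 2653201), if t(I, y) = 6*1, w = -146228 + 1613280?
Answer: 4254627501825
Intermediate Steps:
w = 1467052
t(I, y) = 6
M(J) = 9732 + 6*J (M(J) = 6*(J + 1622) = 6*(1622 + J) = 9732 + 6*J)
(M(886) - 1*3601973)*(w - 2653201) = ((9732 + 6*886) - 1*3601973)*(1467052 - 2653201) = ((9732 + 5316) - 3601973)*(-1186149) = (15048 - 3601973)*(-1186149) = -3586925*(-1186149) = 4254627501825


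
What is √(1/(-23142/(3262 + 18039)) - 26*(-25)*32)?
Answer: √227326368642/3306 ≈ 144.22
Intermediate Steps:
√(1/(-23142/(3262 + 18039)) - 26*(-25)*32) = √(1/(-23142/21301) + 650*32) = √(1/(-23142*1/21301) + 20800) = √(1/(-3306/3043) + 20800) = √(-3043/3306 + 20800) = √(68761757/3306) = √227326368642/3306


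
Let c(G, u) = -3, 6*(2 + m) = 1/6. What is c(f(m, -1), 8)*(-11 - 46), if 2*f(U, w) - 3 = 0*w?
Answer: 171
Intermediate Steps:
m = -71/36 (m = -2 + (1/6)/6 = -2 + (1/6)*(1/6) = -2 + 1/36 = -71/36 ≈ -1.9722)
f(U, w) = 3/2 (f(U, w) = 3/2 + (0*w)/2 = 3/2 + (1/2)*0 = 3/2 + 0 = 3/2)
c(f(m, -1), 8)*(-11 - 46) = -3*(-11 - 46) = -3*(-57) = 171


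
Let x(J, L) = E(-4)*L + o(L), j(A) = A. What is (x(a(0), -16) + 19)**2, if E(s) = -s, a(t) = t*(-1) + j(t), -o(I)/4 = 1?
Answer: 2401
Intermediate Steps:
o(I) = -4 (o(I) = -4*1 = -4)
a(t) = 0 (a(t) = t*(-1) + t = -t + t = 0)
x(J, L) = -4 + 4*L (x(J, L) = (-1*(-4))*L - 4 = 4*L - 4 = -4 + 4*L)
(x(a(0), -16) + 19)**2 = ((-4 + 4*(-16)) + 19)**2 = ((-4 - 64) + 19)**2 = (-68 + 19)**2 = (-49)**2 = 2401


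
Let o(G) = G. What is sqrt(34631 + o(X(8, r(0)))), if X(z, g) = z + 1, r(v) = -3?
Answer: 4*sqrt(2165) ≈ 186.12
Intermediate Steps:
X(z, g) = 1 + z
sqrt(34631 + o(X(8, r(0)))) = sqrt(34631 + (1 + 8)) = sqrt(34631 + 9) = sqrt(34640) = 4*sqrt(2165)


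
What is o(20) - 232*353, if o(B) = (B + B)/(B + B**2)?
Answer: -1719814/21 ≈ -81896.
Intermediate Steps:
o(B) = 2*B/(B + B**2) (o(B) = (2*B)/(B + B**2) = 2*B/(B + B**2))
o(20) - 232*353 = 2/(1 + 20) - 232*353 = 2/21 - 81896 = -1719814/21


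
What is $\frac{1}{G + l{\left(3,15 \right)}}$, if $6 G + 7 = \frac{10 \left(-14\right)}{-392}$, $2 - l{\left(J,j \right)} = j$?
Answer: $- \frac{28}{395} \approx -0.070886$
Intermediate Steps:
$l{\left(J,j \right)} = 2 - j$
$G = - \frac{31}{28}$ ($G = - \frac{7}{6} + \frac{10 \left(-14\right) \frac{1}{-392}}{6} = - \frac{7}{6} + \frac{\left(-140\right) \left(- \frac{1}{392}\right)}{6} = - \frac{7}{6} + \frac{1}{6} \cdot \frac{5}{14} = - \frac{7}{6} + \frac{5}{84} = - \frac{31}{28} \approx -1.1071$)
$\frac{1}{G + l{\left(3,15 \right)}} = \frac{1}{- \frac{31}{28} + \left(2 - 15\right)} = \frac{1}{- \frac{31}{28} - 13} = \frac{1}{- \frac{395}{28}} = - \frac{28}{395}$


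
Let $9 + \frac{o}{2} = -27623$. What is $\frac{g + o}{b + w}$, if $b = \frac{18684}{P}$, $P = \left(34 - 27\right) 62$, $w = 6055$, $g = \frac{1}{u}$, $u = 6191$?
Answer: $- \frac{74244254791}{8192407907} \approx -9.0626$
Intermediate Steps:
$o = -55264$ ($o = -18 + 2 \left(-27623\right) = -18 - 55246 = -55264$)
$g = \frac{1}{6191} \approx 0.00016152$
$P = 434$ ($P = 7 \cdot 62 = 434$)
$b = \frac{9342}{217}$ ($b = \frac{18684}{434} = 18684 \cdot \frac{1}{434} = \frac{9342}{217} \approx 43.051$)
$\frac{g + o}{b + w} = \frac{\frac{1}{6191} - 55264}{\frac{9342}{217} + 6055} = - \frac{342139423}{6191 \cdot \frac{1323277}{217}} = \left(- \frac{342139423}{6191}\right) \frac{217}{1323277} = - \frac{74244254791}{8192407907}$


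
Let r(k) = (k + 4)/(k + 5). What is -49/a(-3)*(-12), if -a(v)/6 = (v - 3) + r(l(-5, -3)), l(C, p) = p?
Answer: 196/11 ≈ 17.818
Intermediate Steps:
r(k) = (4 + k)/(5 + k)
a(v) = 15 - 6*v (a(v) = -6*((v - 3) + (4 - 3)/(5 - 3)) = -6*((-3 + v) + 1/2) = -6*((-3 + v) + (½)*1) = -6*((-3 + v) + ½) = -6*(-5/2 + v) = 15 - 6*v)
-49/a(-3)*(-12) = -49/(15 - 6*(-3))*(-12) = -49/(15 + 18)*(-12) = -49/33*(-12) = 196/11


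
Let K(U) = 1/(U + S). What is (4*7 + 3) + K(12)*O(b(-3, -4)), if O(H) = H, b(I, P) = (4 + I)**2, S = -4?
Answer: 249/8 ≈ 31.125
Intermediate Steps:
K(U) = 1/(-4 + U) (K(U) = 1/(U - 4) = 1/(-4 + U))
(4*7 + 3) + K(12)*O(b(-3, -4)) = (4*7 + 3) + (4 - 3)**2/(-4 + 12) = (28 + 3) + 1**2/8 = 31 + (1/8)*1 = 31 + 1/8 = 249/8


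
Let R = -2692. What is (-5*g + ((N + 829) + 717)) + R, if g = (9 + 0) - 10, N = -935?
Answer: -2076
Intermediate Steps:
g = -1 (g = 9 - 10 = -1)
(-5*g + ((N + 829) + 717)) + R = (-5*(-1) + ((-935 + 829) + 717)) - 2692 = (5 + (-106 + 717)) - 2692 = (5 + 611) - 2692 = 616 - 2692 = -2076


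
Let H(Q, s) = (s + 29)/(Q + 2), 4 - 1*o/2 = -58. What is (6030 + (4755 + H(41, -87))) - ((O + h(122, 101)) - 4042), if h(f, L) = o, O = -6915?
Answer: 929516/43 ≈ 21617.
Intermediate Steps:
o = 124 (o = 8 - 2*(-58) = 8 + 116 = 124)
h(f, L) = 124
H(Q, s) = (29 + s)/(2 + Q)
(6030 + (4755 + H(41, -87))) - ((O + h(122, 101)) - 4042) = (6030 + (4755 + (29 - 87)/(2 + 41))) - ((-6915 + 124) - 4042) = (6030 + (4755 - 58/43)) - (-6791 - 4042) = (6030 + (4755 + (1/43)*(-58))) - 1*(-10833) = (6030 + (4755 - 58/43)) + 10833 = (6030 + 204407/43) + 10833 = 463697/43 + 10833 = 929516/43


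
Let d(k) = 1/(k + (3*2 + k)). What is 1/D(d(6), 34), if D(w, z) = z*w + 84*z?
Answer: 9/25721 ≈ 0.00034991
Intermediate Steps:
d(k) = 1/(6 + 2*k) (d(k) = 1/(k + (6 + k)) = 1/(6 + 2*k))
D(w, z) = 84*z + w*z (D(w, z) = w*z + 84*z = 84*z + w*z)
1/D(d(6), 34) = 1/(34*(84 + 1/(2*(3 + 6)))) = 1/(34*(84 + (½)/9)) = 1/(34*(84 + (½)*(⅑))) = 1/(34*(84 + 1/18)) = 1/(34*(1513/18)) = 1/(25721/9) = 9/25721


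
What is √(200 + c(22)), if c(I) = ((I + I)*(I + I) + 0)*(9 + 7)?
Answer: 6*√866 ≈ 176.57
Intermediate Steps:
c(I) = 64*I² (c(I) = ((2*I)*(2*I) + 0)*16 = (4*I² + 0)*16 = (4*I²)*16 = 64*I²)
√(200 + c(22)) = √(200 + 64*22²) = √(200 + 64*484) = √(200 + 30976) = √31176 = 6*√866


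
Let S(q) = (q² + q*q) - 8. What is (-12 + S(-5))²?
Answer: 900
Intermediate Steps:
S(q) = -8 + 2*q² (S(q) = (q² + q²) - 8 = 2*q² - 8 = -8 + 2*q²)
(-12 + S(-5))² = (-12 + (-8 + 2*(-5)²))² = (-12 + (-8 + 2*25))² = (-12 + (-8 + 50))² = (-12 + 42)² = 30² = 900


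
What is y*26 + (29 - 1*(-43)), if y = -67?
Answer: -1670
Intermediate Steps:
y*26 + (29 - 1*(-43)) = -67*26 + (29 - 1*(-43)) = -1742 + (29 + 43) = -1742 + 72 = -1670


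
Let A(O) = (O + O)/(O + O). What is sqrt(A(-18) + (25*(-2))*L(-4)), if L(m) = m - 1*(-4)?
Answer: 1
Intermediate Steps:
A(O) = 1 (A(O) = (2*O)/((2*O)) = (2*O)*(1/(2*O)) = 1)
L(m) = 4 + m (L(m) = m + 4 = 4 + m)
sqrt(A(-18) + (25*(-2))*L(-4)) = sqrt(1 + (25*(-2))*(4 - 4)) = sqrt(1 - 50*0) = sqrt(1 + 0) = sqrt(1) = 1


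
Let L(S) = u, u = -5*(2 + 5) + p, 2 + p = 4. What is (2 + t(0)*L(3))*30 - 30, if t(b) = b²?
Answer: 30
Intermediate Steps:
p = 2 (p = -2 + 4 = 2)
u = -33 (u = -5*(2 + 5) + 2 = -5*7 + 2 = -35 + 2 = -33)
L(S) = -33
(2 + t(0)*L(3))*30 - 30 = (2 + 0²*(-33))*30 - 30 = (2 + 0*(-33))*30 - 30 = (2 + 0)*30 - 30 = 2*30 - 30 = 60 - 30 = 30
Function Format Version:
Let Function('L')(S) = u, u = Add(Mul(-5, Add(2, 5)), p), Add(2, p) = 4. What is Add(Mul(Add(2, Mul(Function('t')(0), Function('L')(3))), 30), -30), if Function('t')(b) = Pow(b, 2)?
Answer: 30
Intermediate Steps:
p = 2 (p = Add(-2, 4) = 2)
u = -33 (u = Add(Mul(-5, Add(2, 5)), 2) = Add(Mul(-5, 7), 2) = Add(-35, 2) = -33)
Function('L')(S) = -33
Add(Mul(Add(2, Mul(Function('t')(0), Function('L')(3))), 30), -30) = Add(Mul(Add(2, Mul(Pow(0, 2), -33)), 30), -30) = Add(Mul(Add(2, Mul(0, -33)), 30), -30) = Add(Mul(Add(2, 0), 30), -30) = Add(Mul(2, 30), -30) = Add(60, -30) = 30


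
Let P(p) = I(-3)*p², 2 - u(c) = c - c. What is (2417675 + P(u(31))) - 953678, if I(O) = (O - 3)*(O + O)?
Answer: 1464141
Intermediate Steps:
I(O) = 2*O*(-3 + O) (I(O) = (-3 + O)*(2*O) = 2*O*(-3 + O))
u(c) = 2 (u(c) = 2 - (c - c) = 2 - 1*0 = 2 + 0 = 2)
P(p) = 36*p² (P(p) = (2*(-3)*(-3 - 3))*p² = (2*(-3)*(-6))*p² = 36*p²)
(2417675 + P(u(31))) - 953678 = (2417675 + 36*2²) - 953678 = (2417675 + 36*4) - 953678 = (2417675 + 144) - 953678 = 2417819 - 953678 = 1464141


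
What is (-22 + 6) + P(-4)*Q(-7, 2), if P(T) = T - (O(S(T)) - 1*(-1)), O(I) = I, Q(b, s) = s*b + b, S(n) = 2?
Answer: 131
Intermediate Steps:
Q(b, s) = b + b*s (Q(b, s) = b*s + b = b + b*s)
P(T) = -3 + T (P(T) = T - (2 - 1*(-1)) = T - (2 + 1) = T - 1*3 = T - 3 = -3 + T)
(-22 + 6) + P(-4)*Q(-7, 2) = (-22 + 6) + (-3 - 4)*(-7*(1 + 2)) = -16 - (-49)*3 = -16 - 7*(-21) = -16 + 147 = 131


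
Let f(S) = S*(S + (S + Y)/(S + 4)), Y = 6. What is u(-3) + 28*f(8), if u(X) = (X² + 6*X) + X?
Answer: 6124/3 ≈ 2041.3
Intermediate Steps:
f(S) = S*(S + (6 + S)/(4 + S)) (f(S) = S*(S + (S + 6)/(S + 4)) = S*(S + (6 + S)/(4 + S)))
u(X) = X² + 7*X
u(-3) + 28*f(8) = -3*(7 - 3) + 28*(8*(6 + 8² + 5*8)/(4 + 8)) = -3*4 + 28*(8*(6 + 64 + 40)/12) = -12 + 28*(8*(1/12)*110) = -12 + 28*(220/3) = -12 + 6160/3 = 6124/3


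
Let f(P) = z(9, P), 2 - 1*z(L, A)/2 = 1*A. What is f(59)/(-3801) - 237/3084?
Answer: -61029/1302476 ≈ -0.046856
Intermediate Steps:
z(L, A) = 4 - 2*A
f(P) = 4 - 2*P
f(59)/(-3801) - 237/3084 = (4 - 2*59)/(-3801) - 237/3084 = (4 - 118)*(-1/3801) - 237*1/3084 = -114*(-1/3801) - 79/1028 = 38/1267 - 79/1028 = -61029/1302476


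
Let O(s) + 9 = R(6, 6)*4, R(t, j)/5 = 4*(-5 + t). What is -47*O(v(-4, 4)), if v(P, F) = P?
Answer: -3337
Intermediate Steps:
R(t, j) = -100 + 20*t (R(t, j) = 5*(4*(-5 + t)) = 5*(-20 + 4*t) = -100 + 20*t)
O(s) = 71 (O(s) = -9 + (-100 + 20*6)*4 = -9 + (-100 + 120)*4 = -9 + 20*4 = -9 + 80 = 71)
-47*O(v(-4, 4)) = -47*71 = -3337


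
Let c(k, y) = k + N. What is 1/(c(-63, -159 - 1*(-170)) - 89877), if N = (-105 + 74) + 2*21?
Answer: -1/89929 ≈ -1.1120e-5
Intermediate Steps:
N = 11 (N = -31 + 42 = 11)
c(k, y) = 11 + k (c(k, y) = k + 11 = 11 + k)
1/(c(-63, -159 - 1*(-170)) - 89877) = 1/((11 - 63) - 89877) = 1/(-52 - 89877) = 1/(-89929) = -1/89929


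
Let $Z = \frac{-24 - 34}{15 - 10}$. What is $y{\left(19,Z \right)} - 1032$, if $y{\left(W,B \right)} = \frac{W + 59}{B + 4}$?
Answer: $- \frac{19803}{19} \approx -1042.3$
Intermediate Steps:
$Z = - \frac{58}{5} \approx -11.6$
$y{\left(W,B \right)} = \frac{59 + W}{4 + B}$
$y{\left(19,Z \right)} - 1032 = \frac{59 + 19}{4 - \frac{58}{5}} - 1032 = \frac{1}{- \frac{38}{5}} \cdot 78 + \left(-2172 + 1140\right) = \left(- \frac{5}{38}\right) 78 - 1032 = - \frac{195}{19} - 1032 = - \frac{19803}{19}$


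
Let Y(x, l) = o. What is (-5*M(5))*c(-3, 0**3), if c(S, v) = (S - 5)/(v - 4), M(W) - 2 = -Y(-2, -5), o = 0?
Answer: -20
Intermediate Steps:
Y(x, l) = 0
M(W) = 2 (M(W) = 2 - 1*0 = 2 + 0 = 2)
c(S, v) = (-5 + S)/(-4 + v)
(-5*M(5))*c(-3, 0**3) = (-5*2)*((-5 - 3)/(-4 + 0**3)) = -10*(-8)/(-4 + 0) = -10*(-8)/(-4) = -(-5)*(-8)/2 = -10*2 = -20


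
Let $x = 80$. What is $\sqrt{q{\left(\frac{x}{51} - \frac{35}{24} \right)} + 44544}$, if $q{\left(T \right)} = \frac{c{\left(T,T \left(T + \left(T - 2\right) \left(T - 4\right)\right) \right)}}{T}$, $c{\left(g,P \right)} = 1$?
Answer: $\frac{2 \sqrt{2506110}}{15} \approx 211.08$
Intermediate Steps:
$q{\left(T \right)} = \frac{1}{T}$ ($q{\left(T \right)} = 1 \frac{1}{T} = \frac{1}{T}$)
$\sqrt{q{\left(\frac{x}{51} - \frac{35}{24} \right)} + 44544} = \sqrt{\frac{1}{\frac{80}{51} - \frac{35}{24}} + 44544} = \sqrt{\frac{1}{\frac{15}{136}} + 44544} = \sqrt{\frac{136}{15} + 44544} = \sqrt{\frac{668296}{15}} = \frac{2 \sqrt{2506110}}{15}$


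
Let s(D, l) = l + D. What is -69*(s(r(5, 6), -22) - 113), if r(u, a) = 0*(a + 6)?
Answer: 9315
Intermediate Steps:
r(u, a) = 0 (r(u, a) = 0*(6 + a) = 0)
s(D, l) = D + l
-69*(s(r(5, 6), -22) - 113) = -69*((0 - 22) - 113) = -69*(-22 - 113) = -69*(-135) = 9315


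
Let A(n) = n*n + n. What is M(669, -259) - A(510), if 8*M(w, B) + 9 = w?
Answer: -521055/2 ≈ -2.6053e+5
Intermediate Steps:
M(w, B) = -9/8 + w/8
A(n) = n + n² (A(n) = n² + n = n + n²)
M(669, -259) - A(510) = (-9/8 + (⅛)*669) - 510*(1 + 510) = (-9/8 + 669/8) - 510*511 = 165/2 - 1*260610 = 165/2 - 260610 = -521055/2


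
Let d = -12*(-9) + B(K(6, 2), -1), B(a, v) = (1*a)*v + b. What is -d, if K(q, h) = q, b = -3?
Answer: -99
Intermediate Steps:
B(a, v) = -3 + a*v (B(a, v) = (1*a)*v - 3 = a*v - 3 = -3 + a*v)
d = 99 (d = -12*(-9) + (-3 + 6*(-1)) = 108 + (-3 - 6) = 108 - 9 = 99)
-d = -1*99 = -99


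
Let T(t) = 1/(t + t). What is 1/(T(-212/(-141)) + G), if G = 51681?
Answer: 424/21912885 ≈ 1.9349e-5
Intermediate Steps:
T(t) = 1/(2*t)
1/(T(-212/(-141)) + G) = 1/(1/(2*((-212/(-141)))) + 51681) = 1/(1/(2*((-212*(-1/141)))) + 51681) = 1/(1/(2*(212/141)) + 51681) = 1/((1/2)*(141/212) + 51681) = 1/(141/424 + 51681) = 1/(21912885/424) = 424/21912885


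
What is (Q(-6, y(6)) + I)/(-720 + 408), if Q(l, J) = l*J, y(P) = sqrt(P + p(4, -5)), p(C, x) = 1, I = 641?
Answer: -641/312 + sqrt(7)/52 ≈ -2.0036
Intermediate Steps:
y(P) = sqrt(1 + P) (y(P) = sqrt(P + 1) = sqrt(1 + P))
Q(l, J) = J*l
(Q(-6, y(6)) + I)/(-720 + 408) = (sqrt(1 + 6)*(-6) + 641)/(-720 + 408) = (sqrt(7)*(-6) + 641)/(-312) = (-6*sqrt(7) + 641)*(-1/312) = (641 - 6*sqrt(7))*(-1/312) = -641/312 + sqrt(7)/52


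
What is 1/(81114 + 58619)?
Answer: 1/139733 ≈ 7.1565e-6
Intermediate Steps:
1/(81114 + 58619) = 1/139733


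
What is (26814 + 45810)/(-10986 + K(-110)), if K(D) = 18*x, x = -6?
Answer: -12104/1849 ≈ -6.5462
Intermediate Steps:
K(D) = -108 (K(D) = 18*(-6) = -108)
(26814 + 45810)/(-10986 + K(-110)) = (26814 + 45810)/(-10986 - 108) = 72624/(-11094) = 72624*(-1/11094) = -12104/1849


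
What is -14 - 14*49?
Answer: -700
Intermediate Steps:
-14 - 14*49 = -14 - 686 = -700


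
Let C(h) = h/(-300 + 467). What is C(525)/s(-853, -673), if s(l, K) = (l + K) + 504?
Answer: -75/24382 ≈ -0.0030760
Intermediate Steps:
s(l, K) = 504 + K + l (s(l, K) = (K + l) + 504 = 504 + K + l)
C(h) = h/167
C(525)/s(-853, -673) = ((1/167)*525)/(504 - 673 - 853) = (525/167)/(-1022) = (525/167)*(-1/1022) = -75/24382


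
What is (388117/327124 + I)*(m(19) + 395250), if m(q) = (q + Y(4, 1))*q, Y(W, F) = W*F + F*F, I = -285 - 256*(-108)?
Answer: 1771077593669037/163562 ≈ 1.0828e+10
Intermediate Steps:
I = 27363 (I = -285 + 27648 = 27363)
Y(W, F) = F**2 + F*W (Y(W, F) = F*W + F**2 = F**2 + F*W)
m(q) = q*(5 + q) (m(q) = (q + 1*(1 + 4))*q = (q + 1*5)*q = (q + 5)*q = (5 + q)*q = q*(5 + q))
(388117/327124 + I)*(m(19) + 395250) = (388117/327124 + 27363)*(19*(5 + 19) + 395250) = (388117*(1/327124) + 27363)*(19*24 + 395250) = (388117/327124 + 27363)*(456 + 395250) = (8951482129/327124)*395706 = 1771077593669037/163562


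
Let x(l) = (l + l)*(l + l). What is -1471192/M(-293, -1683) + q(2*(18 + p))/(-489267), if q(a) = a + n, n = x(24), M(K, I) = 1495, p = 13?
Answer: -719809233434/731454165 ≈ -984.08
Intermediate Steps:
x(l) = 4*l² (x(l) = (2*l)*(2*l) = 4*l²)
n = 2304 (n = 4*24² = 4*576 = 2304)
q(a) = 2304 + a (q(a) = a + 2304 = 2304 + a)
-1471192/M(-293, -1683) + q(2*(18 + p))/(-489267) = -1471192/1495 + (2304 + 2*(18 + 13))/(-489267) = -1471192*1/1495 + (2304 + 2*31)*(-1/489267) = -1471192/1495 + (2304 + 62)*(-1/489267) = -1471192/1495 + 2366*(-1/489267) = -1471192/1495 - 2366/489267 = -719809233434/731454165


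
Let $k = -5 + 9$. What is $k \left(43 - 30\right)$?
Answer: $52$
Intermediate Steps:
$k = 4$
$k \left(43 - 30\right) = 4 \left(43 - 30\right) = 4 \cdot 13 = 52$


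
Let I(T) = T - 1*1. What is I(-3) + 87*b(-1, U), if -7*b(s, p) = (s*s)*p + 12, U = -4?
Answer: -724/7 ≈ -103.43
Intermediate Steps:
I(T) = -1 + T (I(T) = T - 1 = -1 + T)
b(s, p) = -12/7 - p*s²/7 (b(s, p) = -((s*s)*p + 12)/7 = -(s²*p + 12)/7 = -(p*s² + 12)/7 = -(12 + p*s²)/7 = -12/7 - p*s²/7)
I(-3) + 87*b(-1, U) = (-1 - 3) + 87*(-12/7 - ⅐*(-4)*(-1)²) = -4 + 87*(-12/7 - ⅐*(-4)*1) = -4 + 87*(-12/7 + 4/7) = -4 + 87*(-8/7) = -4 - 696/7 = -724/7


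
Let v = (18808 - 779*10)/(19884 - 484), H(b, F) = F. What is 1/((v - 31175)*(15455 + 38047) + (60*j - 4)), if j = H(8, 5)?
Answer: -4850/8089286715641 ≈ -5.9956e-10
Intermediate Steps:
j = 5
v = 5509/9700 (v = (18808 - 7790)/19400 = 11018*(1/19400) = 5509/9700 ≈ 0.56794)
1/((v - 31175)*(15455 + 38047) + (60*j - 4)) = 1/((5509/9700 - 31175)*(15455 + 38047) + (60*5 - 4)) = 1/(-302391991/9700*53502 + (300 - 4)) = 1/(-8089288151241/4850 + 296) = 1/(-8089286715641/4850) = -4850/8089286715641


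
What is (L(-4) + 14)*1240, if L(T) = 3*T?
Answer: 2480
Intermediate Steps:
(L(-4) + 14)*1240 = (3*(-4) + 14)*1240 = (-12 + 14)*1240 = 2*1240 = 2480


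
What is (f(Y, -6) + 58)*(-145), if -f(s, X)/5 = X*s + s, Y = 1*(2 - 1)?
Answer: -12035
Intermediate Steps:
Y = 1 (Y = 1*1 = 1)
f(s, X) = -5*s - 5*X*s (f(s, X) = -5*(X*s + s) = -5*(s + X*s) = -5*s - 5*X*s)
(f(Y, -6) + 58)*(-145) = (-5*1*(1 - 6) + 58)*(-145) = (-5*1*(-5) + 58)*(-145) = (25 + 58)*(-145) = 83*(-145) = -12035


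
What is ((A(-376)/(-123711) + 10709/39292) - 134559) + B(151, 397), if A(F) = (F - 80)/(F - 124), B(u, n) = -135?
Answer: -27280264872310971/202535525500 ≈ -1.3469e+5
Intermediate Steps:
A(F) = (-80 + F)/(-124 + F)
((A(-376)/(-123711) + 10709/39292) - 134559) + B(151, 397) = ((((-80 - 376)/(-124 - 376))/(-123711) + 10709/39292) - 134559) - 135 = (((-456/(-500))*(-1/123711) + 10709*(1/39292)) - 134559) - 135 = ((-1/500*(-456)*(-1/123711) + 10709/39292) - 134559) - 135 = (((114/125)*(-1/123711) + 10709/39292) - 134559) - 135 = ((-38/5154625 + 10709/39292) - 134559) - 135 = (55199386029/202535525500 - 134559) - 135 = -27252922576368471/202535525500 - 135 = -27280264872310971/202535525500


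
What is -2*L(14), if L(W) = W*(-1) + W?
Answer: 0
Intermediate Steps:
L(W) = 0 (L(W) = -W + W = 0)
-2*L(14) = -2*0 = 0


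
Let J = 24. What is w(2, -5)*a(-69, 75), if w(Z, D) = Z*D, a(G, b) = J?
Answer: -240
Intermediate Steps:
a(G, b) = 24
w(Z, D) = D*Z
w(2, -5)*a(-69, 75) = -5*2*24 = -10*24 = -240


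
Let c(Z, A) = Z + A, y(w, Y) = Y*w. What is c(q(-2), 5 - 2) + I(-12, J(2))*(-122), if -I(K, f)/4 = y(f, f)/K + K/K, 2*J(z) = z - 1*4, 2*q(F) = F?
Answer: 1348/3 ≈ 449.33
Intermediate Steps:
q(F) = F/2
J(z) = -2 + z/2 (J(z) = (z - 1*4)/2 = (z - 4)/2 = (-4 + z)/2 = -2 + z/2)
I(K, f) = -4 - 4*f²/K (I(K, f) = -4*((f*f)/K + K/K) = -4*(f²/K + 1) = -4*(1 + f²/K) = -4 - 4*f²/K)
c(Z, A) = A + Z
c(q(-2), 5 - 2) + I(-12, J(2))*(-122) = ((5 - 2) + (½)*(-2)) + (-4 - 4*(-2 + (½)*2)²/(-12))*(-122) = (3 - 1) + (-4 - 4*(-1/12)*(-2 + 1)²)*(-122) = 2 + (-4 - 4*(-1/12)*(-1)²)*(-122) = 2 + (-4 - 4*(-1/12)*1)*(-122) = 2 + (-4 + ⅓)*(-122) = 2 - 11/3*(-122) = 2 + 1342/3 = 1348/3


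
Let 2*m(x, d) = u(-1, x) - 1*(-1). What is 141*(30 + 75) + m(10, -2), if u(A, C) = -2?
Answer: 29609/2 ≈ 14805.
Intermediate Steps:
m(x, d) = -½ (m(x, d) = (-2 - 1*(-1))/2 = (-2 + 1)/2 = (½)*(-1) = -½)
141*(30 + 75) + m(10, -2) = 141*(30 + 75) - ½ = 141*105 - ½ = 14805 - ½ = 29609/2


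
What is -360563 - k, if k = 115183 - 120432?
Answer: -355314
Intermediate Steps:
k = -5249
-360563 - k = -360563 - 1*(-5249) = -360563 + 5249 = -355314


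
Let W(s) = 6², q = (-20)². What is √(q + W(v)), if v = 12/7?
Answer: 2*√109 ≈ 20.881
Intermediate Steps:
v = 12/7 (v = 12*(⅐) = 12/7 ≈ 1.7143)
q = 400
W(s) = 36
√(q + W(v)) = √(400 + 36) = √436 = 2*√109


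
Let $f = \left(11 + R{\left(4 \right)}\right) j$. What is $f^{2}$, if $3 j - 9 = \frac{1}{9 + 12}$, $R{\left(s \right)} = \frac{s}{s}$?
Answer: $\frac{577600}{441} \approx 1309.8$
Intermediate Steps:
$R{\left(s \right)} = 1$
$j = \frac{190}{63}$ ($j = 3 + \frac{1}{3 \left(9 + 12\right)} = 3 + \frac{1}{3 \cdot 21} = 3 + \frac{1}{3} \cdot \frac{1}{21} = 3 + \frac{1}{63} = \frac{190}{63} \approx 3.0159$)
$f = \frac{760}{21}$ ($f = \left(11 + 1\right) \frac{190}{63} = 12 \cdot \frac{190}{63} = \frac{760}{21} \approx 36.19$)
$f^{2} = \left(\frac{760}{21}\right)^{2} = \frac{577600}{441}$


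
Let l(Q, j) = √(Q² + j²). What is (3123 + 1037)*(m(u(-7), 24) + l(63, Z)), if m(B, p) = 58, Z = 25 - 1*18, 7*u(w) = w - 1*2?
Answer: 241280 + 29120*√82 ≈ 5.0497e+5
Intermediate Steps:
u(w) = -2/7 + w/7 (u(w) = (w - 1*2)/7 = (w - 2)/7 = (-2 + w)/7 = -2/7 + w/7)
Z = 7 (Z = 25 - 18 = 7)
(3123 + 1037)*(m(u(-7), 24) + l(63, Z)) = (3123 + 1037)*(58 + √(63² + 7²)) = 4160*(58 + √(3969 + 49)) = 4160*(58 + √4018) = 4160*(58 + 7*√82) = 241280 + 29120*√82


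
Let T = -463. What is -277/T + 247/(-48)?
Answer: -101065/22224 ≈ -4.5476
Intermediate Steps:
-277/T + 247/(-48) = -277/(-463) + 247/(-48) = -277*(-1/463) + 247*(-1/48) = 277/463 - 247/48 = -101065/22224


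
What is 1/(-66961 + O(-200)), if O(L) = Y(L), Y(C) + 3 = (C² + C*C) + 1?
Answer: 1/13037 ≈ 7.6705e-5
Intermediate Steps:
Y(C) = -2 + 2*C² (Y(C) = -3 + ((C² + C*C) + 1) = -3 + ((C² + C²) + 1) = -3 + (2*C² + 1) = -3 + (1 + 2*C²) = -2 + 2*C²)
O(L) = -2 + 2*L²
1/(-66961 + O(-200)) = 1/(-66961 + (-2 + 2*(-200)²)) = 1/(-66961 + (-2 + 2*40000)) = 1/(-66961 + (-2 + 80000)) = 1/(-66961 + 79998) = 1/13037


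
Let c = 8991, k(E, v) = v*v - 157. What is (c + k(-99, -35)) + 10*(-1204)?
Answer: -1981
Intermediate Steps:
k(E, v) = -157 + v² (k(E, v) = v² - 157 = -157 + v²)
(c + k(-99, -35)) + 10*(-1204) = (8991 + (-157 + (-35)²)) + 10*(-1204) = (8991 + (-157 + 1225)) - 12040 = (8991 + 1068) - 12040 = 10059 - 12040 = -1981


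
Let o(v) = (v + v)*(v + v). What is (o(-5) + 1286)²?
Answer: 1920996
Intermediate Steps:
o(v) = 4*v² (o(v) = (2*v)*(2*v) = 4*v²)
(o(-5) + 1286)² = (4*(-5)² + 1286)² = (4*25 + 1286)² = (100 + 1286)² = 1386² = 1920996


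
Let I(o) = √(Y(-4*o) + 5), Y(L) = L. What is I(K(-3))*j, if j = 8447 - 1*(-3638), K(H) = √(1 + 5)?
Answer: 12085*√(5 - 4*√6) ≈ 26471.0*I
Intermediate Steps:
K(H) = √6
I(o) = √(5 - 4*o) (I(o) = √(-4*o + 5) = √(5 - 4*o))
j = 12085 (j = 8447 + 3638 = 12085)
I(K(-3))*j = √(5 - 4*√6)*12085 = 12085*√(5 - 4*√6)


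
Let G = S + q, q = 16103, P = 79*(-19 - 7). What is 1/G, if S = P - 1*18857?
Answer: -1/4808 ≈ -0.00020799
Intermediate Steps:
P = -2054 (P = 79*(-26) = -2054)
S = -20911 (S = -2054 - 1*18857 = -2054 - 18857 = -20911)
G = -4808 (G = -20911 + 16103 = -4808)
1/G = 1/(-4808) = -1/4808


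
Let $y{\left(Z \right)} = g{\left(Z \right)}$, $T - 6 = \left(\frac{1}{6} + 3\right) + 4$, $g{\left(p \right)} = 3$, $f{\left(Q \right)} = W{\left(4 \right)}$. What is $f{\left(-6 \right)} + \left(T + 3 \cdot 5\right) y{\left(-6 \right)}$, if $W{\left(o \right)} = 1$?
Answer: $\frac{171}{2} \approx 85.5$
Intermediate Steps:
$f{\left(Q \right)} = 1$
$T = \frac{79}{6}$ ($T = 6 + \left(\left(\frac{1}{6} + 3\right) + 4\right) = 6 + \left(\frac{19}{6} + 4\right) = 6 + \frac{43}{6} = \frac{79}{6} \approx 13.167$)
$y{\left(Z \right)} = 3$
$f{\left(-6 \right)} + \left(T + 3 \cdot 5\right) y{\left(-6 \right)} = 1 + \left(\frac{79}{6} + 3 \cdot 5\right) 3 = 1 + \left(\frac{79}{6} + 15\right) 3 = 1 + \frac{169}{6} \cdot 3 = 1 + \frac{169}{2} = \frac{171}{2}$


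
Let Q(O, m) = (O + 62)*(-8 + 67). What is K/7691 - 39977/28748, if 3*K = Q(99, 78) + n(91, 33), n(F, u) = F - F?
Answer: -649312069/663302604 ≈ -0.97891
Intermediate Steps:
Q(O, m) = 3658 + 59*O (Q(O, m) = (62 + O)*59 = 3658 + 59*O)
n(F, u) = 0
K = 9499/3 (K = ((3658 + 59*99) + 0)/3 = ((3658 + 5841) + 0)/3 = (9499 + 0)/3 = (1/3)*9499 = 9499/3 ≈ 3166.3)
K/7691 - 39977/28748 = (9499/3)/7691 - 39977/28748 = (9499/3)*(1/7691) - 39977*1/28748 = 9499/23073 - 39977/28748 = -649312069/663302604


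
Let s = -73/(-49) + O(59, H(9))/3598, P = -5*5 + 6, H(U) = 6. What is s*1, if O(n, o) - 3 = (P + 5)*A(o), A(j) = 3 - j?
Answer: 37837/25186 ≈ 1.5023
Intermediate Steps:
P = -19 (P = -25 + 6 = -19)
O(n, o) = -39 + 14*o (O(n, o) = 3 + (-19 + 5)*(3 - o) = 3 - 14*(3 - o) = 3 + (-42 + 14*o) = -39 + 14*o)
s = 37837/25186 (s = -73/(-49) + (-39 + 14*6)/3598 = -73*(-1/49) + (-39 + 84)*(1/3598) = 73/49 + 45*(1/3598) = 73/49 + 45/3598 = 37837/25186 ≈ 1.5023)
s*1 = (37837/25186)*1 = 37837/25186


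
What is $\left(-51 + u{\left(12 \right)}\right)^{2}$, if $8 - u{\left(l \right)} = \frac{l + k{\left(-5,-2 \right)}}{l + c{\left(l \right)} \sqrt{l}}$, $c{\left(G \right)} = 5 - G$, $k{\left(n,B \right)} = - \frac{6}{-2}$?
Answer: $\frac{9938779}{5476} - \frac{55160 \sqrt{3}}{1369} \approx 1745.2$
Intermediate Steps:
$k{\left(n,B \right)} = 3$ ($k{\left(n,B \right)} = - \frac{6 \left(-1\right)}{2} = \left(-1\right) \left(-3\right) = 3$)
$u{\left(l \right)} = 8 - \frac{3 + l}{l + \sqrt{l} \left(5 - l\right)}$ ($u{\left(l \right)} = 8 - \frac{l + 3}{l + \left(5 - l\right) \sqrt{l}} = 8 - \frac{3 + l}{l + \sqrt{l} \left(5 - l\right)}$)
$\left(-51 + u{\left(12 \right)}\right)^{2} = \left(-51 + \frac{3 - 84 + 8 \sqrt{12} \left(-5 + 12\right)}{\left(-1\right) 12 + \sqrt{12} \left(-5 + 12\right)}\right)^{2} = \left(-51 + \frac{3 - 84 + 8 \cdot 2 \sqrt{3} \cdot 7}{-12 + 2 \sqrt{3} \cdot 7}\right)^{2} = \left(-51 + \frac{3 - 84 + 112 \sqrt{3}}{-12 + 14 \sqrt{3}}\right)^{2} = \left(-51 + \frac{-81 + 112 \sqrt{3}}{-12 + 14 \sqrt{3}}\right)^{2}$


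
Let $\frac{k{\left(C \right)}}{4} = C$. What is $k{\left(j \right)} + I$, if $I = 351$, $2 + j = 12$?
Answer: $391$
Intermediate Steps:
$j = 10$ ($j = -2 + 12 = 10$)
$k{\left(C \right)} = 4 C$
$k{\left(j \right)} + I = 4 \cdot 10 + 351 = 40 + 351 = 391$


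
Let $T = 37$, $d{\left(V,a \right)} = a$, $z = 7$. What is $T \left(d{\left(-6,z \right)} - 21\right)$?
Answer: $-518$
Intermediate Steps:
$T \left(d{\left(-6,z \right)} - 21\right) = 37 \left(7 - 21\right) = 37 \left(-14\right) = -518$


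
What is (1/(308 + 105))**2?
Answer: 1/170569 ≈ 5.8627e-6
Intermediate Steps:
(1/(308 + 105))**2 = (1/413)**2 = 1/170569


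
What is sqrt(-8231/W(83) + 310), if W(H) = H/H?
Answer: 89*I ≈ 89.0*I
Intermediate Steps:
W(H) = 1
sqrt(-8231/W(83) + 310) = sqrt(-8231/1 + 310) = sqrt(-8231*1 + 310) = sqrt(-8231 + 310) = sqrt(-7921) = 89*I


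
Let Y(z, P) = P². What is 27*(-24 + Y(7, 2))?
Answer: -540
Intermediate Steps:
27*(-24 + Y(7, 2)) = 27*(-24 + 2²) = 27*(-24 + 4) = 27*(-20) = -540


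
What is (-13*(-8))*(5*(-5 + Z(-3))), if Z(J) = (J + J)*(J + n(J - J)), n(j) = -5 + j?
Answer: 22360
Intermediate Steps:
Z(J) = 2*J*(-5 + J) (Z(J) = (J + J)*(J + (-5 + (J - J))) = (2*J)*(J + (-5 + 0)) = (2*J)*(J - 5) = (2*J)*(-5 + J) = 2*J*(-5 + J))
(-13*(-8))*(5*(-5 + Z(-3))) = (-13*(-8))*(5*(-5 + 2*(-3)*(-5 - 3))) = 104*(5*(-5 + 2*(-3)*(-8))) = 104*(5*(-5 + 48)) = 104*(5*43) = 104*215 = 22360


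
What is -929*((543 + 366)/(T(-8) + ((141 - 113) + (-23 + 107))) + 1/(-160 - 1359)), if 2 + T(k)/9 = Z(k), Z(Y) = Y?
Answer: -1282715821/33418 ≈ -38384.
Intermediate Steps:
T(k) = -18 + 9*k
-929*((543 + 366)/(T(-8) + ((141 - 113) + (-23 + 107))) + 1/(-160 - 1359)) = -929*((543 + 366)/((-18 + 9*(-8)) + ((141 - 113) + (-23 + 107))) + 1/(-160 - 1359)) = -929*(909/((-18 - 72) + (28 + 84)) + 1/(-1519)) = -929*(909/(-90 + 112) - 1/1519) = -929*(909/22 - 1/1519) = -929*1380749/33418 = -1282715821/33418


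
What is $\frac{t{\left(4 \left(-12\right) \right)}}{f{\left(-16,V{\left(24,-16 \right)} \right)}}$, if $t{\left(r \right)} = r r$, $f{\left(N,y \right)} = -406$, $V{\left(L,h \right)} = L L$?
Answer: $- \frac{1152}{203} \approx -5.6749$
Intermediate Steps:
$V{\left(L,h \right)} = L^{2}$
$t{\left(r \right)} = r^{2}$
$\frac{t{\left(4 \left(-12\right) \right)}}{f{\left(-16,V{\left(24,-16 \right)} \right)}} = \frac{\left(4 \left(-12\right)\right)^{2}}{-406} = \left(-48\right)^{2} \left(- \frac{1}{406}\right) = 2304 \left(- \frac{1}{406}\right) = - \frac{1152}{203}$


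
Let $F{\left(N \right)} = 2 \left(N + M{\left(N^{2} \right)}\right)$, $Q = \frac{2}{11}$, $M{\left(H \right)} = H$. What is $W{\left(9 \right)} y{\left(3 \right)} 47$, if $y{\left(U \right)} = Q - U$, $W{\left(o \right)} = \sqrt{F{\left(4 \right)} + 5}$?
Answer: $- \frac{4371 \sqrt{5}}{11} \approx -888.53$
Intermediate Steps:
$Q = \frac{2}{11}$ ($Q = 2 \cdot \frac{1}{11} = \frac{2}{11} \approx 0.18182$)
$F{\left(N \right)} = 2 N + 2 N^{2}$ ($F{\left(N \right)} = 2 \left(N + N^{2}\right) = 2 N + 2 N^{2}$)
$W{\left(o \right)} = 3 \sqrt{5}$ ($W{\left(o \right)} = \sqrt{2 \cdot 4 \left(1 + 4\right) + 5} = \sqrt{2 \cdot 4 \cdot 5 + 5} = \sqrt{40 + 5} = \sqrt{45} = 3 \sqrt{5}$)
$y{\left(U \right)} = \frac{2}{11} - U$
$W{\left(9 \right)} y{\left(3 \right)} 47 = 3 \sqrt{5} \left(\frac{2}{11} - 3\right) 47 = 3 \sqrt{5} \left(- \frac{31}{11}\right) 47 = - \frac{93 \sqrt{5}}{11} \cdot 47 = - \frac{4371 \sqrt{5}}{11}$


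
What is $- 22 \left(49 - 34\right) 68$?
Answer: $-22440$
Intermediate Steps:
$- 22 \left(49 - 34\right) 68 = \left(-22\right) 15 \cdot 68 = \left(-330\right) 68 = -22440$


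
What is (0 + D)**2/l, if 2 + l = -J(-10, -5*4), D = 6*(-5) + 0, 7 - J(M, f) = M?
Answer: -900/19 ≈ -47.368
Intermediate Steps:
J(M, f) = 7 - M
D = -30 (D = -30 + 0 = -30)
l = -19 (l = -2 - (7 - 1*(-10)) = -2 - (7 + 10) = -2 - 1*17 = -2 - 17 = -19)
(0 + D)**2/l = (0 - 30)**2/(-19) = (-30)**2*(-1/19) = 900*(-1/19) = -900/19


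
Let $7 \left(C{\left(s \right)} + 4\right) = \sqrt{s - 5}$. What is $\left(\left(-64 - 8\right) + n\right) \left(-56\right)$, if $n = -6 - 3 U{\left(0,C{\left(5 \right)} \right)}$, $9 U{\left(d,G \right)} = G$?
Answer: $\frac{12880}{3} \approx 4293.3$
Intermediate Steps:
$C{\left(s \right)} = -4 + \frac{\sqrt{-5 + s}}{7}$ ($C{\left(s \right)} = -4 + \frac{\sqrt{s - 5}}{7} = -4 + \frac{\sqrt{-5 + s}}{7}$)
$U{\left(d,G \right)} = \frac{G}{9}$
$n = - \frac{14}{3}$ ($n = -6 - 3 \frac{-4 + \frac{\sqrt{-5 + 5}}{7}}{9} = -6 - 3 \frac{-4 + \frac{\sqrt{0}}{7}}{9} = -6 - 3 \frac{-4 + \frac{1}{7} \cdot 0}{9} = -6 - 3 \frac{-4 + 0}{9} = -6 - 3 \cdot \frac{1}{9} \left(-4\right) = -6 - - \frac{4}{3} = -6 + \frac{4}{3} = - \frac{14}{3} \approx -4.6667$)
$\left(\left(-64 - 8\right) + n\right) \left(-56\right) = \left(\left(-64 - 8\right) - \frac{14}{3}\right) \left(-56\right) = \left(-72 - \frac{14}{3}\right) \left(-56\right) = \left(- \frac{230}{3}\right) \left(-56\right) = \frac{12880}{3}$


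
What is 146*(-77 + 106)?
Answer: 4234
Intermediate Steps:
146*(-77 + 106) = 146*29 = 4234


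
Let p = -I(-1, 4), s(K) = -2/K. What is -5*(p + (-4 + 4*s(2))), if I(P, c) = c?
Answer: 60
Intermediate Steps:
p = -4 (p = -1*4 = -4)
-5*(p + (-4 + 4*s(2))) = -5*(-4 + (-4 + 4*(-2/2))) = -5*(-4 + (-4 + 4*(-2*½))) = -5*(-4 + (-4 + 4*(-1))) = -5*(-4 + (-4 - 4)) = -5*(-4 - 8) = -5*(-12) = 60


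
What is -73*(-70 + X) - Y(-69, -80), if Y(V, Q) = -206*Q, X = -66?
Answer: -6552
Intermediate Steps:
-73*(-70 + X) - Y(-69, -80) = -73*(-70 - 66) - (-206)*(-80) = -73*(-136) - 1*16480 = 9928 - 16480 = -6552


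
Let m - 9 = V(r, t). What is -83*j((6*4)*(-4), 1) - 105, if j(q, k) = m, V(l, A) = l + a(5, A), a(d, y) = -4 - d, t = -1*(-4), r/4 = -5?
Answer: 1555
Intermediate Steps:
r = -20 (r = 4*(-5) = -20)
t = 4
V(l, A) = -9 + l (V(l, A) = l + (-4 - 1*5) = l + (-4 - 5) = l - 9 = -9 + l)
m = -20 (m = 9 + (-9 - 20) = 9 - 29 = -20)
j(q, k) = -20
-83*j((6*4)*(-4), 1) - 105 = -83*(-20) - 105 = 1660 - 105 = 1555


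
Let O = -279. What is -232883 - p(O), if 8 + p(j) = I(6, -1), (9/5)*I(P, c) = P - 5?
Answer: -2095880/9 ≈ -2.3288e+5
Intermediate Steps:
I(P, c) = -25/9 + 5*P/9 (I(P, c) = 5*(P - 5)/9 = 5*(-5 + P)/9 = -25/9 + 5*P/9)
p(j) = -67/9 (p(j) = -8 + (-25/9 + (5/9)*6) = -8 + (-25/9 + 10/3) = -8 + 5/9 = -67/9)
-232883 - p(O) = -232883 - 1*(-67/9) = -232883 + 67/9 = -2095880/9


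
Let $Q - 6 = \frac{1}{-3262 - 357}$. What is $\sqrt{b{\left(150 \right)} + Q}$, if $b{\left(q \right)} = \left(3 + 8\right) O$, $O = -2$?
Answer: $\frac{i \sqrt{209558195}}{3619} \approx 4.0 i$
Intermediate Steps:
$Q = \frac{21713}{3619}$ ($Q = 6 + \frac{1}{-3262 - 357} = 6 + \frac{1}{-3619} = 6 - \frac{1}{3619} = \frac{21713}{3619} \approx 5.9997$)
$b{\left(q \right)} = -22$ ($b{\left(q \right)} = \left(3 + 8\right) \left(-2\right) = 11 \left(-2\right) = -22$)
$\sqrt{b{\left(150 \right)} + Q} = \sqrt{-22 + \frac{21713}{3619}} = \sqrt{- \frac{57905}{3619}} = \frac{i \sqrt{209558195}}{3619}$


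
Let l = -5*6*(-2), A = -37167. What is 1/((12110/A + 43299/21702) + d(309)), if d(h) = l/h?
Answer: 27693206034/51606561373 ≈ 0.53662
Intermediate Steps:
l = 60 (l = -30*(-2) = 60)
d(h) = 60/h
1/((12110/A + 43299/21702) + d(309)) = 1/((12110/(-37167) + 43299/21702) + 60/309) = 1/((12110*(-1/37167) + 43299*(1/21702)) + 60*(1/309)) = 1/((-12110/37167 + 14433/7234) + 20/103) = 1/(448827571/268866078 + 20/103) = 1/(51606561373/27693206034) = 27693206034/51606561373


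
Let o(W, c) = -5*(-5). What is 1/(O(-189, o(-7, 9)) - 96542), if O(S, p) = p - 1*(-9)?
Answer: -1/96508 ≈ -1.0362e-5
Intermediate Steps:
o(W, c) = 25
O(S, p) = 9 + p (O(S, p) = p + 9 = 9 + p)
1/(O(-189, o(-7, 9)) - 96542) = 1/((9 + 25) - 96542) = 1/(34 - 96542) = 1/(-96508) = -1/96508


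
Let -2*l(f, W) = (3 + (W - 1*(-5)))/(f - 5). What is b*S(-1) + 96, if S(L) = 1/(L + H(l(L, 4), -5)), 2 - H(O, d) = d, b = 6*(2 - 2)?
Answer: 96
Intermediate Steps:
b = 0 (b = 6*0 = 0)
l(f, W) = -(8 + W)/(2*(-5 + f)) (l(f, W) = -(3 + (W - 1*(-5)))/(2*(f - 5)) = -(3 + (W + 5))/(2*(-5 + f)) = -(3 + (5 + W))/(2*(-5 + f)) = -(8 + W)/(2*(-5 + f)))
H(O, d) = 2 - d
S(L) = 1/(7 + L) (S(L) = 1/(L + (2 - 1*(-5))) = 1/(L + (2 + 5)) = 1/(L + 7) = 1/(7 + L))
b*S(-1) + 96 = 0/(7 - 1) + 96 = 0/6 + 96 = 0*(1/6) + 96 = 0 + 96 = 96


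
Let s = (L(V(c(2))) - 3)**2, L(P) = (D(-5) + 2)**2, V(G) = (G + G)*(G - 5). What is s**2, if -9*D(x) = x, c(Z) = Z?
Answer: 6690585616/43046721 ≈ 155.43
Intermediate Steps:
V(G) = 2*G*(-5 + G) (V(G) = (2*G)*(-5 + G) = 2*G*(-5 + G))
D(x) = -x/9
L(P) = 529/81 (L(P) = (-1/9*(-5) + 2)**2 = (5/9 + 2)**2 = (23/9)**2 = 529/81)
s = 81796/6561 (s = (529/81 - 3)**2 = (286/81)**2 = 81796/6561 ≈ 12.467)
s**2 = (81796/6561)**2 = 6690585616/43046721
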